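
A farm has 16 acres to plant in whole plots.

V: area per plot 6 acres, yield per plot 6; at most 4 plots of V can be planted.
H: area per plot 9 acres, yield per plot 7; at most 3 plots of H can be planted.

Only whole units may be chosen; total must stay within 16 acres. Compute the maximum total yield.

2×V: area 12 ≤ 16, yield 2·6 = 12.
1×V and 1×H: area 15 ≤ 16, yield 1·6 + 1·7 = 13.
Best is 13.

13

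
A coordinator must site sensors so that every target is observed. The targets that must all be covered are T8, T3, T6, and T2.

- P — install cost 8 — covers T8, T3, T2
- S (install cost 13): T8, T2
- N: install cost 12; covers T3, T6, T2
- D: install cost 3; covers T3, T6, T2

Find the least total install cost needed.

This is an integer covering problem.
Choose P and D: together they cover T8, T3, T6, T2 — every target.
Total install cost: 8 + 3 = 11.

11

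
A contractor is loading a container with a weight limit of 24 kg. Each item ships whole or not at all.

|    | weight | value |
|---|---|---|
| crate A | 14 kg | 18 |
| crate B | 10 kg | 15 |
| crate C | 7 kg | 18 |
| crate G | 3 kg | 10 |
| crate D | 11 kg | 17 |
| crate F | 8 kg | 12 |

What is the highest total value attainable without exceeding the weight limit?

Allowing fractional choices, the relaxed optimum would be about 49.5, but items are indivisible.
crate C + crate G + crate D: weight 7 + 3 + 11 = 21 ≤ 24, value 18 + 10 + 17 = 45.
crate A + crate C + crate G: weight 14 + 7 + 3 = 24 ≤ 24, value 18 + 18 + 10 = 46.
Best is crate A, crate C, and crate G with total value 46.

46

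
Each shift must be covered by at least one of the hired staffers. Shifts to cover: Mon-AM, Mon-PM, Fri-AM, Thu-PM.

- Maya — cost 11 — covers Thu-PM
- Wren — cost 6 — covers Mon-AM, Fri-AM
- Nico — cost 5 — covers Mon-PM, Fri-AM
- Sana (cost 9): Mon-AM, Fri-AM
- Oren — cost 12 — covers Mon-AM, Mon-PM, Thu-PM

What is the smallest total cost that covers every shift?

17

The greedy cost-per-new-shift heuristic would pick Nico, Wren, and Maya for 22, but a cheaper cover exists.
Choose Nico and Oren: together they cover Mon-AM, Mon-PM, Fri-AM, Thu-PM — every shift.
Total cost: 5 + 12 = 17.
No cover costs less than 17.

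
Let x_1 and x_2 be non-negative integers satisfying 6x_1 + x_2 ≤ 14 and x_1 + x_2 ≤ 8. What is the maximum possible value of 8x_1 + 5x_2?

(x_1,x_2)=(1,7): 6·1+1·7=13≤14, 1·1+1·7=8≤8, objective 43.
(x_1,x_2)=(0,8): 6·0+1·8=8≤14, 1·0+1·8=8≤8, objective 40.
(x_1,x_2)=(1,6): 6·1+1·6=12≤14, 1·1+1·6=7≤8, objective 38.
(x_1,x_2)=(0,7): 6·0+1·7=7≤14, 1·0+1·7=7≤8, objective 35.
No feasible integer point exceeds 43.

43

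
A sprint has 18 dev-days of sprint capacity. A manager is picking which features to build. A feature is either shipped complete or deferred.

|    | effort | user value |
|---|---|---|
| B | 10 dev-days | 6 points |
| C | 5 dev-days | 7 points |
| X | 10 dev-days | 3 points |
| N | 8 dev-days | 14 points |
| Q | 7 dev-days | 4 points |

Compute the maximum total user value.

Take C and N: effort 5 + 8 = 13 ≤ 18, user value 7 + 14 = 21.
No other feasible combination does better.

21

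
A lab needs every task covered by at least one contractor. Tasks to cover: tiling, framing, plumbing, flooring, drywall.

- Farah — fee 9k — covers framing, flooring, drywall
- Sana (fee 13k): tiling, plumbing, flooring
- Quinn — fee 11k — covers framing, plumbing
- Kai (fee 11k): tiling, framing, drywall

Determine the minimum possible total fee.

22

This is a weighted set-cover instance.
Choose Farah and Sana: together they cover tiling, framing, plumbing, flooring, drywall — every task.
Total fee: 9 + 13 = 22.
No cover costs less than 22.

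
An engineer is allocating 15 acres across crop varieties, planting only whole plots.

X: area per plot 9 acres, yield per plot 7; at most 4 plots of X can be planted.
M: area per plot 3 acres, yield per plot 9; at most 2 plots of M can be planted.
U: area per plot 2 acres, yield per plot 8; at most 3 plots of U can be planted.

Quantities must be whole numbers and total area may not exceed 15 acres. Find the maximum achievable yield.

42

2×M and 2×U: area 10 ≤ 15, yield 2·9 + 2·8 = 34.
2×M and 3×U: area 12 ≤ 15, yield 2·9 + 3·8 = 42.
Best is 42.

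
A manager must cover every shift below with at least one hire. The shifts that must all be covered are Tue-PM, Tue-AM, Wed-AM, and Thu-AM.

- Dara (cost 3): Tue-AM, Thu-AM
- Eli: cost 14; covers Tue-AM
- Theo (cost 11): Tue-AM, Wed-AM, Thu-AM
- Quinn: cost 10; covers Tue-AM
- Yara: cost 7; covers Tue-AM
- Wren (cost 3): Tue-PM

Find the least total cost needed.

14

Choose Theo and Wren: together they cover Tue-PM, Tue-AM, Wed-AM, Thu-AM — every shift.
Total cost: 11 + 3 = 14.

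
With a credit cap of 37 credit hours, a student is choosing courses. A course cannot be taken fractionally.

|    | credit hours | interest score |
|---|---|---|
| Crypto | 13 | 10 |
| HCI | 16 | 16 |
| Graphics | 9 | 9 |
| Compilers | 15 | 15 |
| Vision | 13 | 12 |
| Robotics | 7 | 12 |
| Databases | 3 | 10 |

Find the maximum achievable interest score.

47

Allowing fractional choices, the relaxed optimum would be about 49.0, but courses are indivisible.
HCI + Graphics + Robotics + Databases: credit hours 16 + 9 + 7 + 3 = 35 ≤ 37, interest score 16 + 9 + 12 + 10 = 47.
Graphics + Compilers + Robotics + Databases: credit hours 9 + 15 + 7 + 3 = 34 ≤ 37, interest score 9 + 15 + 12 + 10 = 46.
Crypto + Vision + Robotics + Databases: credit hours 13 + 13 + 7 + 3 = 36 ≤ 37, interest score 10 + 12 + 12 + 10 = 44.
Best is HCI, Graphics, Robotics, and Databases with total interest score 47.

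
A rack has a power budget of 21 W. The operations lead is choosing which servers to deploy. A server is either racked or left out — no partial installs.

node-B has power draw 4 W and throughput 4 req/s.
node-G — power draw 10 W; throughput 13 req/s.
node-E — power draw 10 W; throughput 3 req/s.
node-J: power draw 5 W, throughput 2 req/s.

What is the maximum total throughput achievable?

Take node-B, node-G, and node-J: power draw 4 + 10 + 5 = 19 ≤ 21, throughput 4 + 13 + 2 = 19.
No other feasible combination does better.

19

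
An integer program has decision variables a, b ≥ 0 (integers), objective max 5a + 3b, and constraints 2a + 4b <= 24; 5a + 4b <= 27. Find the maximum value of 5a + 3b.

25

(a,b)=(5,0): 2·5+4·0=10≤24, 5·5+4·0=25≤27, objective 25.
(a,b)=(4,1): 2·4+4·1=12≤24, 5·4+4·1=24≤27, objective 23.
(a,b)=(4,0): 2·4+4·0=8≤24, 5·4+4·0=20≤27, objective 20.
No feasible integer point exceeds 25.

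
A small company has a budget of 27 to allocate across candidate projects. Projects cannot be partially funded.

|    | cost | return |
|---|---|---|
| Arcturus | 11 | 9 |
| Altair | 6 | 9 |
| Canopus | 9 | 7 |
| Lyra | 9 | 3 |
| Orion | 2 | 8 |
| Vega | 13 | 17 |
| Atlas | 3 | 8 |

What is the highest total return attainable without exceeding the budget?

This is a 0-1 knapsack instance.
Altair + Orion + Vega + Atlas: cost 6 + 2 + 13 + 3 = 24 ≤ 27, return 9 + 8 + 17 + 8 = 42.
Lyra + Orion + Vega + Atlas: cost 9 + 2 + 13 + 3 = 27 ≤ 27, return 3 + 8 + 17 + 8 = 36.
Canopus + Orion + Vega + Atlas: cost 9 + 2 + 13 + 3 = 27 ≤ 27, return 7 + 8 + 17 + 8 = 40.
Best is Altair, Orion, Vega, and Atlas with total return 42.

42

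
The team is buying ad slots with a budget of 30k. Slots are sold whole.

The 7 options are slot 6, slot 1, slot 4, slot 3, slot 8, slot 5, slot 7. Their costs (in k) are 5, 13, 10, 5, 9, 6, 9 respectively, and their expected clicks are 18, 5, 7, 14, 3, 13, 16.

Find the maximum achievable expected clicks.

61

Allowing fractional choices, the relaxed optimum would be about 64.5, but ad slots are indivisible.
slot 6 + slot 3 + slot 5 + slot 7: cost 5 + 5 + 6 + 9 = 25 ≤ 30, expected clicks 18 + 14 + 13 + 16 = 61.
slot 6 + slot 4 + slot 3 + slot 7: cost 5 + 10 + 5 + 9 = 29 ≤ 30, expected clicks 18 + 7 + 14 + 16 = 55.
Best is slot 6, slot 3, slot 5, and slot 7 with total expected clicks 61.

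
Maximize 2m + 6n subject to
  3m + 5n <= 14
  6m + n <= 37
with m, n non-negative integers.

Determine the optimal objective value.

14

(m,n)=(1,2): 3·1+5·2=13≤14, 6·1+1·2=8≤37, objective 14.
(m,n)=(0,2): 3·0+5·2=10≤14, 6·0+1·2=2≤37, objective 12.
(m,n)=(2,1): 3·2+5·1=11≤14, 6·2+1·1=13≤37, objective 10.
The best lattice point is (1,2), giving 14.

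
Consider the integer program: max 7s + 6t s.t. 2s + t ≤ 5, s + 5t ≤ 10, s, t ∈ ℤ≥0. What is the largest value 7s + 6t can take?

Relaxing integrality, the LP optimum is 21.67 at (s,t) = (1.67, 1.67), which is not an integer point.
(s,t)=(2,1): 2·2+1·1=5≤5, 1·2+5·1=7≤10, objective 20.
(s,t)=(2,0): 2·2+1·0=4≤5, 1·2+5·0=2≤10, objective 14.
The best lattice point is (2,1), giving 20.

20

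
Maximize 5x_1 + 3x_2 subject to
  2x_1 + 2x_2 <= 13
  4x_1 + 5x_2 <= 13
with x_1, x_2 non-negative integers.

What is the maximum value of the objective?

15

(x_1,x_2)=(3,0): 2·3+2·0=6≤13, 4·3+5·0=12≤13, objective 15.
(x_1,x_2)=(2,1): 2·2+2·1=6≤13, 4·2+5·1=13≤13, objective 13.
(x_1,x_2)=(2,0): 2·2+2·0=4≤13, 4·2+5·0=8≤13, objective 10.
No feasible integer point exceeds 15.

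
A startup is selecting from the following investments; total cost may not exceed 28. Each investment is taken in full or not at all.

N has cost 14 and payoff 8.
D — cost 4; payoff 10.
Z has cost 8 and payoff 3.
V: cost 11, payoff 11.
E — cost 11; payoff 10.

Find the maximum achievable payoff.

31

Take D, V, and E: cost 4 + 11 + 11 = 26 ≤ 28, payoff 10 + 11 + 10 = 31.
No other feasible combination does better.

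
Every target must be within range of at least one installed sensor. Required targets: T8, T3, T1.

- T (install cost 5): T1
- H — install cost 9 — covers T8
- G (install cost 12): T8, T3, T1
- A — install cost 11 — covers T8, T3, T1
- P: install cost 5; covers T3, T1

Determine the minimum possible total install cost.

11

The greedy cost-per-new-target heuristic would pick P and H for 14, but a cheaper cover exists.
A alone covers T8, T3, T1 — every target.
Total install cost: 11.
No cover costs less than 11.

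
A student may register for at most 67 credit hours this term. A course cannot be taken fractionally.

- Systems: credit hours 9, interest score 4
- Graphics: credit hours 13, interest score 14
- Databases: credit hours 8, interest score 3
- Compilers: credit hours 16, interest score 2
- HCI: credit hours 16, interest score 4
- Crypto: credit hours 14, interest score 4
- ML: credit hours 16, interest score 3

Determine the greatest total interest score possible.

This is a 0-1 knapsack instance.
Take Systems, Graphics, Databases, HCI, and Crypto: credit hours 9 + 13 + 8 + 16 + 14 = 60 ≤ 67, interest score 4 + 14 + 3 + 4 + 4 = 29.
No other feasible combination does better.

29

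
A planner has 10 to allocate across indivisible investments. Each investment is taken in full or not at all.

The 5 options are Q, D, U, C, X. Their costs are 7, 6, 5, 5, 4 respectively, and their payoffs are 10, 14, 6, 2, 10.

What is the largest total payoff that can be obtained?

24

Treat it as a binary knapsack problem.
D + X: cost 6 + 4 = 10 ≤ 10, payoff 14 + 10 = 24.
U + X: cost 5 + 4 = 9 ≤ 10, payoff 6 + 10 = 16.
Best is D and X with total payoff 24.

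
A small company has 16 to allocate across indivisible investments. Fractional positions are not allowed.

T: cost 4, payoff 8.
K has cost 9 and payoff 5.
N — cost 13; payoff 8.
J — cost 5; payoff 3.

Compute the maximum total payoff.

Treat it as a binary knapsack problem.
Allowing fractional choices, the relaxed optimum would be about 15.4, but investments are indivisible.
T + J: cost 4 + 5 = 9 ≤ 16, payoff 8 + 3 = 11.
T + K: cost 4 + 9 = 13 ≤ 16, payoff 8 + 5 = 13.
T: cost 4 ≤ 16, payoff 8.
Best is T and K with total payoff 13.

13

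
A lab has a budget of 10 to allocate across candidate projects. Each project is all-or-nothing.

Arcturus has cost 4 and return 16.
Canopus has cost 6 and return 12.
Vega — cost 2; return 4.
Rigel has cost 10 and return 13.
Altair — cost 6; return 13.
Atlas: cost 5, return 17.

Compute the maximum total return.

Treat it as a binary knapsack problem.
Arcturus + Atlas: cost 4 + 5 = 9 ≤ 10, return 16 + 17 = 33.
Arcturus + Altair: cost 4 + 6 = 10 ≤ 10, return 16 + 13 = 29.
Best is Arcturus and Atlas with total return 33.

33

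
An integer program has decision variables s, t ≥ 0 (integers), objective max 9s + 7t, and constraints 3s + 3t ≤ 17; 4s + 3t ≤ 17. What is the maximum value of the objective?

(s,t)=(2,3) is feasible, giving 39.
(s,t)=(1,4) is feasible, giving 37.
(s,t)=(0,5) is feasible, giving 35.
The best lattice point is (2,3), giving 39.

39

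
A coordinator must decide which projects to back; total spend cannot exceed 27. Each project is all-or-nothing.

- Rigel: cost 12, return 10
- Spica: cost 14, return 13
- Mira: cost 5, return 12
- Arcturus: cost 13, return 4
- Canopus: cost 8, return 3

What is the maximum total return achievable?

Take Spica, Mira, and Canopus: cost 14 + 5 + 8 = 27 ≤ 27, return 13 + 12 + 3 = 28.
No other feasible combination does better.

28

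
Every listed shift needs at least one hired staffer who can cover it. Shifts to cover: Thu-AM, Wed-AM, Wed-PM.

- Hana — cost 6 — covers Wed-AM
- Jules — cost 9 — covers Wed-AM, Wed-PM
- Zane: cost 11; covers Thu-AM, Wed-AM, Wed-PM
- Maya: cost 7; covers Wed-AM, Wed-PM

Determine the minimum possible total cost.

The greedy cost-per-new-shift heuristic would pick Maya and Zane for 18, but a cheaper cover exists.
Zane alone covers Thu-AM, Wed-AM, Wed-PM — every shift.
Total cost: 11.
No cover costs less than 11.

11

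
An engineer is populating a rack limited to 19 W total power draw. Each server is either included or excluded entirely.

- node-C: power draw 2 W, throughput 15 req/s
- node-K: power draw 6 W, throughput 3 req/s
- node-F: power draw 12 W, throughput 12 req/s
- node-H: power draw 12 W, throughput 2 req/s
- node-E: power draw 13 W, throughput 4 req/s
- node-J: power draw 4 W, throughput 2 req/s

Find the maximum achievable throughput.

This is an integer program with binary decision variables.
Take node-C, node-F, and node-J: power draw 2 + 12 + 4 = 18 ≤ 19, throughput 15 + 12 + 2 = 29.
No other feasible combination does better.

29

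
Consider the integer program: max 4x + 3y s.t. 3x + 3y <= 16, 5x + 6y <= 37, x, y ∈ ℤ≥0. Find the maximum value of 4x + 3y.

20

Relaxing integrality, the LP optimum is 21.33 at (x,y) = (5.33, 0), which is not an integer point.
(x,y)=(5,0): 3·5+3·0=15≤16, 5·5+6·0=25≤37, objective 20.
(x,y)=(4,1): 3·4+3·1=15≤16, 5·4+6·1=26≤37, objective 19.
(x,y)=(4,0): 3·4+3·0=12≤16, 5·4+6·0=20≤37, objective 16.
No feasible integer point exceeds 20.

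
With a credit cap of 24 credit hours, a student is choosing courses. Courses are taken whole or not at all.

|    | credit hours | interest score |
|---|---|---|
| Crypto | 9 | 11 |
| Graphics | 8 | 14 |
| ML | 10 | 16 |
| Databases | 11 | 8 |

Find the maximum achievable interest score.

30

Allowing fractional choices, the relaxed optimum would be about 37.3, but courses are indivisible.
Graphics + ML: credit hours 8 + 10 = 18 ≤ 24, interest score 14 + 16 = 30.
Crypto + ML: credit hours 9 + 10 = 19 ≤ 24, interest score 11 + 16 = 27.
Crypto + Graphics: credit hours 9 + 8 = 17 ≤ 24, interest score 11 + 14 = 25.
Best is Graphics and ML with total interest score 30.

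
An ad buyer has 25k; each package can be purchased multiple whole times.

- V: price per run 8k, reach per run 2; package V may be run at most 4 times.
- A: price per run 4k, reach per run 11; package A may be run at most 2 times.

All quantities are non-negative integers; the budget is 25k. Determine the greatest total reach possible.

26

This is a bounded integer knapsack.
1×V and 2×A: price 16 ≤ 25, reach 1·2 + 2·11 = 24.
2×V and 2×A: price 24 ≤ 25, reach 2·2 + 2·11 = 26.
Best is 26.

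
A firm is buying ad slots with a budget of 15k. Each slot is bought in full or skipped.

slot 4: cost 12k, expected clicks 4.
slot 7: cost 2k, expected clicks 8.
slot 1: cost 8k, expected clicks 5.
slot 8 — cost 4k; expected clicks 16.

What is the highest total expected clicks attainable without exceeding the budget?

This is an integer program with binary decision variables.
Allowing fractional choices, the relaxed optimum would be about 29.3, but ad slots are indivisible.
slot 1 + slot 8: cost 8 + 4 = 12 ≤ 15, expected clicks 5 + 16 = 21.
slot 7 + slot 8: cost 2 + 4 = 6 ≤ 15, expected clicks 8 + 16 = 24.
slot 7 + slot 1 + slot 8: cost 2 + 8 + 4 = 14 ≤ 15, expected clicks 8 + 5 + 16 = 29.
Best is slot 7, slot 1, and slot 8 with total expected clicks 29.

29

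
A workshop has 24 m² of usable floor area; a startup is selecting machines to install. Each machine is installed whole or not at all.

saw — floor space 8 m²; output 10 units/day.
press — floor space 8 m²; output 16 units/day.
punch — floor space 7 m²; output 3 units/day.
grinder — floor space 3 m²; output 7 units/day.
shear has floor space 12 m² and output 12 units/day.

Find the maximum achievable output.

saw + press + grinder: floor space 8 + 8 + 3 = 19 ≤ 24, output 10 + 16 + 7 = 33.
press + grinder + shear: floor space 8 + 3 + 12 = 23 ≤ 24, output 16 + 7 + 12 = 35.
Best is press, grinder, and shear with total output 35.

35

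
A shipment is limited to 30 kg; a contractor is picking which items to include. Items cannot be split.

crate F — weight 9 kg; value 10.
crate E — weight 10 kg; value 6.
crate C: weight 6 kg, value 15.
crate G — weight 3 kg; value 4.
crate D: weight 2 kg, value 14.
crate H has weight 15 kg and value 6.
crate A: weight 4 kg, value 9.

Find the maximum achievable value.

52

crate F + crate C + crate G + crate D + crate A: weight 9 + 6 + 3 + 2 + 4 = 24 ≤ 30, value 10 + 15 + 4 + 14 + 9 = 52.
crate F + crate E + crate C + crate G + crate D: weight 9 + 10 + 6 + 3 + 2 = 30 ≤ 30, value 10 + 6 + 15 + 4 + 14 = 49.
Best is crate F, crate C, crate G, crate D, and crate A with total value 52.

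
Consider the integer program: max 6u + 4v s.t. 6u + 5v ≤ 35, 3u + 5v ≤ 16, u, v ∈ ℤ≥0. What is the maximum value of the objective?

30

(u,v)=(5,0) is feasible, giving 30.
(u,v)=(4,0) is feasible, giving 24.
The best lattice point is (5,0), giving 30.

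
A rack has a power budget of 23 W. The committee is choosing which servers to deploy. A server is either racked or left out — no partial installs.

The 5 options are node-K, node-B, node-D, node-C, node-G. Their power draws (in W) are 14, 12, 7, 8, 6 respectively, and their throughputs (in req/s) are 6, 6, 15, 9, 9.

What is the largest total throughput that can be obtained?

33

Allowing fractional choices, the relaxed optimum would be about 34.0, but servers are indivisible.
node-D + node-C + node-G: power draw 7 + 8 + 6 = 21 ≤ 23, throughput 15 + 9 + 9 = 33.
node-D + node-G: power draw 7 + 6 = 13 ≤ 23, throughput 15 + 9 = 24.
node-D + node-C: power draw 7 + 8 = 15 ≤ 23, throughput 15 + 9 = 24.
Best is node-D, node-C, and node-G with total throughput 33.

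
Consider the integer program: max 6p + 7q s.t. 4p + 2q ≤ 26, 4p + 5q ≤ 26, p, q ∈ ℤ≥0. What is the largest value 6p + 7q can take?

(p,q)=(4,2) is feasible, giving 38.
(p,q)=(5,1) is feasible, giving 37.
(p,q)=(6,0) is feasible, giving 36.
(p,q)=(3,2) is feasible, giving 32.
Maximum is 38 at (p,q)=(4,2).

38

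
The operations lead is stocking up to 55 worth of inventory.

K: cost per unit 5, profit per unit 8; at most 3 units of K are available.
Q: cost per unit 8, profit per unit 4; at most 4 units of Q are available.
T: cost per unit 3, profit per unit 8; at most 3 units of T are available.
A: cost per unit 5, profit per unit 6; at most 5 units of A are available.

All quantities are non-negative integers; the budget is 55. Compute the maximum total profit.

This is a bounded integer knapsack.
Take 3×K, 3×T, and 5×A: cost 49 ≤ 55, profit 3·8 + 3·8 + 5·6 = 78.
T has the best ratio (8/3) and is taken to its limit of 3; remaining capacity is filled optimally with the others.

78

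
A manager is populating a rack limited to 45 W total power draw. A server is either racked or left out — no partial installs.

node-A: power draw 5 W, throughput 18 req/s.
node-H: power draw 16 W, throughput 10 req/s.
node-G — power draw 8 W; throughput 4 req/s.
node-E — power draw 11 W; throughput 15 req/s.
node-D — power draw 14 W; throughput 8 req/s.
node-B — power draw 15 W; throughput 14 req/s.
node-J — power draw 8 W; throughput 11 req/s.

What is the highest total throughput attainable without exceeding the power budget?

Take node-A, node-E, node-B, and node-J: power draw 5 + 11 + 15 + 8 = 39 ≤ 45, throughput 18 + 15 + 14 + 11 = 58.
No other feasible combination does better.

58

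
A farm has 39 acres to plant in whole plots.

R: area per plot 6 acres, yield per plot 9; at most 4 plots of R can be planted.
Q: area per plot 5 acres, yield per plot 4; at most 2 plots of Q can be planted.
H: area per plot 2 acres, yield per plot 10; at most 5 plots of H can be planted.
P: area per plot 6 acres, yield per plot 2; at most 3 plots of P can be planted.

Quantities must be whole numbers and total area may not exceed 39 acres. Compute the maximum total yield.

This is a bounded integer knapsack.
4×R, 1×Q, and 5×H: area 39 ≤ 39, yield 4·9 + 1·4 + 5·10 = 90.
4×R and 5×H: area 34 ≤ 39, yield 4·9 + 5·10 = 86.
Best is 90.

90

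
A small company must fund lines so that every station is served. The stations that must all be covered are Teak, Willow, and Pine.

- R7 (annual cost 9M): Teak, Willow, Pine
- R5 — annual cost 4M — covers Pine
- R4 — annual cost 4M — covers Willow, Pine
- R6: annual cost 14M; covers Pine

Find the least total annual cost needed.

The greedy cost-per-new-station heuristic would pick R4 and R7 for 13, but a cheaper cover exists.
R7 alone covers Teak, Willow, Pine — every station.
Total annual cost: 9.
No cover costs less than 9.

9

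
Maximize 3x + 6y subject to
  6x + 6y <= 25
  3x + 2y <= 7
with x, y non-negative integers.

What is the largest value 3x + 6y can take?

Relaxing integrality, the LP optimum is 21.00 at (x,y) = (0, 3.5), which is not an integer point.
(x,y)=(0,3): 6·0+6·3=18≤25, 3·0+2·3=6≤7, objective 18.
(x,y)=(1,2): 6·1+6·2=18≤25, 3·1+2·2=7≤7, objective 15.
(x,y)=(0,2): 6·0+6·2=12≤25, 3·0+2·2=4≤7, objective 12.
No feasible integer point exceeds 18.

18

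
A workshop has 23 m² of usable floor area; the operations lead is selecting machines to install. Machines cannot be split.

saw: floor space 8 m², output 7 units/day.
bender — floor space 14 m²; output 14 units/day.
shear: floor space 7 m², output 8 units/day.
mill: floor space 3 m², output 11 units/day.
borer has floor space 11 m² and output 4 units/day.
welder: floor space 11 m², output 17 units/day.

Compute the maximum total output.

Allowing fractional choices, the relaxed optimum would be about 38.0, but machines are indivisible.
saw + mill + welder: floor space 8 + 3 + 11 = 22 ≤ 23, output 7 + 11 + 17 = 35.
shear + mill + welder: floor space 7 + 3 + 11 = 21 ≤ 23, output 8 + 11 + 17 = 36.
mill + welder: floor space 3 + 11 = 14 ≤ 23, output 11 + 17 = 28.
Best is shear, mill, and welder with total output 36.

36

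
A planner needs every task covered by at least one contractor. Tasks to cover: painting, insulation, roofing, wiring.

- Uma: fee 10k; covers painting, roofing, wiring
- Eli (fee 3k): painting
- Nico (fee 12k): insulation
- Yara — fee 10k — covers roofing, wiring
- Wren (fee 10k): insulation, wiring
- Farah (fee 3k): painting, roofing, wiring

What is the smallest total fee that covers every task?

13

This is an integer covering problem.
Choose Wren and Farah: together they cover painting, insulation, roofing, wiring — every task.
Total fee: 10 + 3 = 13.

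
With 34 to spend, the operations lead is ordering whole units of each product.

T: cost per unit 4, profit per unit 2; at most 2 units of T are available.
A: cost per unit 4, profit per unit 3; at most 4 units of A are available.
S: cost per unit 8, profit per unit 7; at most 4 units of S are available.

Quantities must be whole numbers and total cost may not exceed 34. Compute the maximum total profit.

4×S: cost 32 ≤ 34, profit 4·7 = 28.
2×A and 3×S: cost 32 ≤ 34, profit 2·3 + 3·7 = 27.
Best is 28.

28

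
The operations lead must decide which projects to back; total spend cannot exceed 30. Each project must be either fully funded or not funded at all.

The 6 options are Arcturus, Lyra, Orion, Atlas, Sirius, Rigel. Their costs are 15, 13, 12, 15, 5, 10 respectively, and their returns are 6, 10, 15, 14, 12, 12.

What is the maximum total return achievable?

39

Atlas + Sirius + Rigel: cost 15 + 5 + 10 = 30 ≤ 30, return 14 + 12 + 12 = 38.
Lyra + Orion + Sirius: cost 13 + 12 + 5 = 30 ≤ 30, return 10 + 15 + 12 = 37.
Orion + Sirius + Rigel: cost 12 + 5 + 10 = 27 ≤ 30, return 15 + 12 + 12 = 39.
Best is Orion, Sirius, and Rigel with total return 39.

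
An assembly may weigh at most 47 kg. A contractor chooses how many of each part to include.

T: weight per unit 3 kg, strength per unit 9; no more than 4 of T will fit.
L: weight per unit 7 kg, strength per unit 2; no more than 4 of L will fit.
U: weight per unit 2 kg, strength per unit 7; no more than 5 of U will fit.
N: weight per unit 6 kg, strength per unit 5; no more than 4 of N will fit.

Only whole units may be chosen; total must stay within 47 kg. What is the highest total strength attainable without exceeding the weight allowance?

91

4×T, 5×U, and 4×N: weight 46 ≤ 47, strength 4·9 + 5·7 + 4·5 = 91.
4×T, 1×L, 5×U, and 3×N: weight 47 ≤ 47, strength 4·9 + 1·2 + 5·7 + 3·5 = 88.
Best is 91.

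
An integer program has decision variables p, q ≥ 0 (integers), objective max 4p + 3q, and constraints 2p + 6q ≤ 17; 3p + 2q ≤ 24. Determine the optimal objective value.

The continuous relaxation peaks at (7.86, 0.214) with value 32.07; rounding to a feasible lattice point costs some objective.
(p,q)=(8,0): 2·8+6·0=16≤17, 3·8+2·0=24≤24, objective 32.
(p,q)=(7,0): 2·7+6·0=14≤17, 3·7+2·0=21≤24, objective 28.
(p,q)=(6,0): 2·6+6·0=12≤17, 3·6+2·0=18≤24, objective 24.
No feasible integer point exceeds 32.

32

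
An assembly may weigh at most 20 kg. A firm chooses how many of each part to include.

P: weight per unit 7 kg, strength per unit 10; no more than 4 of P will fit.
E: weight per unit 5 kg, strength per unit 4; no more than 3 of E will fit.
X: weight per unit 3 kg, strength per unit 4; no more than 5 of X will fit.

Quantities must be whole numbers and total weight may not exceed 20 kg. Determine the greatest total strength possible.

28

Take 2×P and 2×X: weight 20 ≤ 20, strength 2·10 + 2·4 = 28.
No other integer combination yields more.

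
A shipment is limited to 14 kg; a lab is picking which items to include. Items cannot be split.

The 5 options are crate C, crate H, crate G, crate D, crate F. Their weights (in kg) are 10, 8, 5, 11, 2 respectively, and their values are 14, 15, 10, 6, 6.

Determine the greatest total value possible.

Allowing fractional choices, the relaxed optimum would be about 29.1, but items are indivisible.
crate C + crate F: weight 10 + 2 = 12 ≤ 14, value 14 + 6 = 20.
crate H + crate F: weight 8 + 2 = 10 ≤ 14, value 15 + 6 = 21.
crate H + crate G: weight 8 + 5 = 13 ≤ 14, value 15 + 10 = 25.
Best is crate H and crate G with total value 25.

25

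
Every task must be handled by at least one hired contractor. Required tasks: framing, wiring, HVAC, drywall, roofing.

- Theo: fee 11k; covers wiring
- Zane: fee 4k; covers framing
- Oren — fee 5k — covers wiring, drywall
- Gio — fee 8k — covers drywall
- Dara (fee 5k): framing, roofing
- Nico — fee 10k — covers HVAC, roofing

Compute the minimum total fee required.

19

This is a weighted set-cover instance.
The greedy cost-per-new-task heuristic would pick Oren, Dara, and Nico for 20, but a cheaper cover exists.
Choose Zane, Oren, and Nico: together they cover framing, wiring, HVAC, drywall, roofing — every task.
Total fee: 4 + 5 + 10 = 19.
No cover costs less than 19.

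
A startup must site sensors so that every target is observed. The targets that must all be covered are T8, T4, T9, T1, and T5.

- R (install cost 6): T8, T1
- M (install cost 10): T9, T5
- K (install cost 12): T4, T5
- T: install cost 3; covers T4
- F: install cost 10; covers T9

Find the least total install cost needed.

19

Choose R, M, and T: together they cover T8, T4, T9, T1, T5 — every target.
Total install cost: 6 + 10 + 3 = 19.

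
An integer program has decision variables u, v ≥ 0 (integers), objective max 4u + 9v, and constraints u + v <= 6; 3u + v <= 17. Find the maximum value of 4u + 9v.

(u,v)=(0,6): 1·0+1·6=6≤6, 3·0+1·6=6≤17, objective 54.
(u,v)=(1,5): 1·1+1·5=6≤6, 3·1+1·5=8≤17, objective 49.
(u,v)=(0,5): 1·0+1·5=5≤6, 3·0+1·5=5≤17, objective 45.
No feasible integer point exceeds 54.

54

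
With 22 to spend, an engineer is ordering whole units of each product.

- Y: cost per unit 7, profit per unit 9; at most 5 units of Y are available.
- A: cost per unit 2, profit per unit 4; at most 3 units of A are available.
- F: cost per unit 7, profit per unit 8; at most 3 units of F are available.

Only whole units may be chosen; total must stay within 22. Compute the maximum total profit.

30

1×Y, 3×A, and 1×F: cost 20 ≤ 22, profit 1·9 + 3·4 + 1·8 = 29.
2×Y and 3×A: cost 20 ≤ 22, profit 2·9 + 3·4 = 30.
Best is 30.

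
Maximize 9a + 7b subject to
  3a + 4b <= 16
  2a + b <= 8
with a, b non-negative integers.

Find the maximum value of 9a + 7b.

The continuous relaxation peaks at (3.2, 1.6) with value 40.00; rounding to a feasible lattice point costs some objective.
(a,b)=(4,0): 3·4+4·0=12≤16, 2·4+1·0=8≤8, objective 36.
(a,b)=(3,1): 3·3+4·1=13≤16, 2·3+1·1=7≤8, objective 34.
(a,b)=(2,2): 3·2+4·2=14≤16, 2·2+1·2=6≤8, objective 32.
(a,b)=(3,0): 3·3+4·0=9≤16, 2·3+1·0=6≤8, objective 27.
The best lattice point is (4,0), giving 36.

36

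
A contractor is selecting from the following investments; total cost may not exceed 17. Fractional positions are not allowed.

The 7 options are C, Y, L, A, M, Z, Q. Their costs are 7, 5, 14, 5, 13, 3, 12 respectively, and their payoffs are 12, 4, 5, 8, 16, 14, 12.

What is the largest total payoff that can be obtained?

34

Treat it as a binary knapsack problem.
C + Y + Z: cost 7 + 5 + 3 = 15 ≤ 17, payoff 12 + 4 + 14 = 30.
M + Z: cost 13 + 3 = 16 ≤ 17, payoff 16 + 14 = 30.
C + A + Z: cost 7 + 5 + 3 = 15 ≤ 17, payoff 12 + 8 + 14 = 34.
Best is C, A, and Z with total payoff 34.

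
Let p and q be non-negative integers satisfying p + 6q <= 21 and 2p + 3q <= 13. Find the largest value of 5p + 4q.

Relaxing integrality, the LP optimum is 32.50 at (p,q) = (6.5, 0), which is not an integer point.
(p,q)=(6,0): 1·6+6·0=6≤21, 2·6+3·0=12≤13, objective 30.
(p,q)=(5,1): 1·5+6·1=11≤21, 2·5+3·1=13≤13, objective 29.
(p,q)=(5,0): 1·5+6·0=5≤21, 2·5+3·0=10≤13, objective 25.
The best lattice point is (6,0), giving 30.

30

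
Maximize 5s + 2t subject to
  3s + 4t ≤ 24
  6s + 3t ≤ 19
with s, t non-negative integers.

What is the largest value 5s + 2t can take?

Relaxing integrality, the LP optimum is 15.83 at (s,t) = (3.17, 0), which is not an integer point.
(s,t)=(3,0): 3·3+4·0=9≤24, 6·3+3·0=18≤19, objective 15.
(s,t)=(2,1): 3·2+4·1=10≤24, 6·2+3·1=15≤19, objective 12.
(s,t)=(2,0): 3·2+4·0=6≤24, 6·2+3·0=12≤19, objective 10.
No feasible integer point exceeds 15.

15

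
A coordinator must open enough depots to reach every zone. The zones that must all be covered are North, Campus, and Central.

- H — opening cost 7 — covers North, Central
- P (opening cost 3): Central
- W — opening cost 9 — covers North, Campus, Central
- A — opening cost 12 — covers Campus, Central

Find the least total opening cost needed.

The greedy cost-per-new-zone heuristic would pick P and W for 12, but a cheaper cover exists.
W alone covers North, Campus, Central — every zone.
Total opening cost: 9.
No cover costs less than 9.

9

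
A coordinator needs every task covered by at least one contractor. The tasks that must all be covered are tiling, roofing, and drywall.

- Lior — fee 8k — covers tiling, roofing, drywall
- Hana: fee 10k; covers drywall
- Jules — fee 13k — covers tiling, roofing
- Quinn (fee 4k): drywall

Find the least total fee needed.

Lior alone covers tiling, roofing, drywall — every task.
Total fee: 8.

8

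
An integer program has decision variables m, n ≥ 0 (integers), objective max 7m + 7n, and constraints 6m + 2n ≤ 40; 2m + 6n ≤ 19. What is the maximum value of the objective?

Relaxing integrality, the LP optimum is 51.62 at (m,n) = (6.31, 1.06), which is not an integer point.
(m,n)=(6,1): 6·6+2·1=38≤40, 2·6+6·1=18≤19, objective 49.
(m,n)=(5,1): 6·5+2·1=32≤40, 2·5+6·1=16≤19, objective 42.
(m,n)=(6,0): 6·6+2·0=36≤40, 2·6+6·0=12≤19, objective 42.
Maximum is 49 at (m,n)=(6,1).

49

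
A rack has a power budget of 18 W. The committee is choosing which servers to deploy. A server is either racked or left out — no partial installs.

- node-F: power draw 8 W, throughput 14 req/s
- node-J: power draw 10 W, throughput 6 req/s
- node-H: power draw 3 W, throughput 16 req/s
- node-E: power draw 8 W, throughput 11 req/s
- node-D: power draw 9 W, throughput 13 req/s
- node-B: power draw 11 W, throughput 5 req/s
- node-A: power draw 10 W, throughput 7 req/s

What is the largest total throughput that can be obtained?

30

This is an integer program with binary decision variables.
Take node-F and node-H: power draw 8 + 3 = 11 ≤ 18, throughput 14 + 16 = 30.
No other feasible combination does better.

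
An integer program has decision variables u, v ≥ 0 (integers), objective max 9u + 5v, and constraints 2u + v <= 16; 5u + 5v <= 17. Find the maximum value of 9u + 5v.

Relaxing integrality, the LP optimum is 30.60 at (u,v) = (3.4, 0), which is not an integer point.
(u,v)=(3,0): 2·3+1·0=6≤16, 5·3+5·0=15≤17, objective 27.
(u,v)=(2,1): 2·2+1·1=5≤16, 5·2+5·1=15≤17, objective 23.
(u,v)=(2,0): 2·2+1·0=4≤16, 5·2+5·0=10≤17, objective 18.
Maximum is 27 at (u,v)=(3,0).

27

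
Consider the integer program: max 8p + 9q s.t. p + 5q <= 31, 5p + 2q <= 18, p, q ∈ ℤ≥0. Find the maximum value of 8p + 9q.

62

(p,q)=(1,6): 1·1+5·6=31≤31, 5·1+2·6=17≤18, objective 62.
(p,q)=(0,6): 1·0+5·6=30≤31, 5·0+2·6=12≤18, objective 54.
(p,q)=(1,5): 1·1+5·5=26≤31, 5·1+2·5=15≤18, objective 53.
No feasible integer point exceeds 62.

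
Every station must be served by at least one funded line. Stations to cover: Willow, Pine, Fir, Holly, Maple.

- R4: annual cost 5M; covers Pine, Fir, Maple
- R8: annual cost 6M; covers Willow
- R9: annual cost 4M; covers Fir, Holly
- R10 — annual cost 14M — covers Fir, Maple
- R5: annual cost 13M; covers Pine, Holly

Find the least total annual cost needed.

Choose R4, R8, and R9: together they cover Willow, Pine, Fir, Holly, Maple — every station.
Total annual cost: 5 + 6 + 4 = 15.

15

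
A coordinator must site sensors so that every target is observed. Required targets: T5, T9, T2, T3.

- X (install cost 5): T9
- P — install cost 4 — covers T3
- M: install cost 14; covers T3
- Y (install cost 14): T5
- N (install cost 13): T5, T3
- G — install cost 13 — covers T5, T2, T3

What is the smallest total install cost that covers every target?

18

The greedy cost-per-new-target heuristic would pick P, X, and G for 22, but a cheaper cover exists.
Choose X and G: together they cover T5, T9, T2, T3 — every target.
Total install cost: 5 + 13 = 18.
No cover costs less than 18.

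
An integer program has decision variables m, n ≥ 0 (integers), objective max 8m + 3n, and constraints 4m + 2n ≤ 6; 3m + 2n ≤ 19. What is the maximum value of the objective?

11

Relaxing integrality, the LP optimum is 12.00 at (m,n) = (1.5, 0), which is not an integer point.
(m,n)=(1,1): 4·1+2·1=6≤6, 3·1+2·1=5≤19, objective 11.
(m,n)=(1,0): 4·1+2·0=4≤6, 3·1+2·0=3≤19, objective 8.
(m,n)=(0,2): 4·0+2·2=4≤6, 3·0+2·2=4≤19, objective 6.
No feasible integer point exceeds 11.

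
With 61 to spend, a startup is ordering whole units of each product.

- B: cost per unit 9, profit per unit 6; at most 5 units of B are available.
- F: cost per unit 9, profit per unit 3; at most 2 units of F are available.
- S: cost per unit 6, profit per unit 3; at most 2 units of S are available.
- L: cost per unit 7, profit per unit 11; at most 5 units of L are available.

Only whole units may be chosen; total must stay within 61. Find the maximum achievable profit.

L has the best ratio (11/7); taking only L gives at most 5×11 = 55 (stopped by the supply cap of 5).
Mixing does better — 2×B, 1×S, and 5×L: cost 59 ≤ 61, profit 2·6 + 1·3 + 5·11 = 70.

70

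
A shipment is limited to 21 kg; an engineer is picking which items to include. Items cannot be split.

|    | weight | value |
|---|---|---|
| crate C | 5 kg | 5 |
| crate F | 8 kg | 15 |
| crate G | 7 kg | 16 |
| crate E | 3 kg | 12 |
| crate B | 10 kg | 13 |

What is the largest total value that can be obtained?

This is an integer program with binary decision variables.
Take crate F, crate G, and crate E: weight 8 + 7 + 3 = 18 ≤ 21, value 15 + 16 + 12 = 43.
No other feasible combination does better.

43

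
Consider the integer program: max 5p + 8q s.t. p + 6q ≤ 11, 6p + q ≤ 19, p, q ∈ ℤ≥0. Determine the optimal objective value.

(p,q)=(3,1): 1·3+6·1=9≤11, 6·3+1·1=19≤19, objective 23.
(p,q)=(2,1): 1·2+6·1=8≤11, 6·2+1·1=13≤19, objective 18.
(p,q)=(3,0): 1·3+6·0=3≤11, 6·3+1·0=18≤19, objective 15.
Maximum is 23 at (p,q)=(3,1).

23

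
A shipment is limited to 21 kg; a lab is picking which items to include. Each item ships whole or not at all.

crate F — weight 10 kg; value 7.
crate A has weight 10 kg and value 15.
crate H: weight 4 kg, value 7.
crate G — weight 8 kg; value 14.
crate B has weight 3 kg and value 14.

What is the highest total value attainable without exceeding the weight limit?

Allowing fractional choices, the relaxed optimum would be about 44.0, but items are indivisible.
crate A + crate G + crate B: weight 10 + 8 + 3 = 21 ≤ 21, value 15 + 14 + 14 = 43.
crate A + crate H + crate B: weight 10 + 4 + 3 = 17 ≤ 21, value 15 + 7 + 14 = 36.
Best is crate A, crate G, and crate B with total value 43.

43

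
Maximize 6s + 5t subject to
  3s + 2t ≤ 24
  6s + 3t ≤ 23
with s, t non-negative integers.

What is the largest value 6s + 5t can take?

The continuous relaxation peaks at (0, 7.67) with value 38.33; rounding to a feasible lattice point costs some objective.
(s,t)=(0,7) is feasible, giving 35.
(s,t)=(0,6) is feasible, giving 30.
No feasible integer point exceeds 35.

35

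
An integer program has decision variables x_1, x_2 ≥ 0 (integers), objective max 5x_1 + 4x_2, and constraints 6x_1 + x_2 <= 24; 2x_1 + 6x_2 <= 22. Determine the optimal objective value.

23

(x_1,x_2)=(3,2) is feasible, giving 23.
(x_1,x_2)=(2,3) is feasible, giving 22.
No feasible integer point exceeds 23.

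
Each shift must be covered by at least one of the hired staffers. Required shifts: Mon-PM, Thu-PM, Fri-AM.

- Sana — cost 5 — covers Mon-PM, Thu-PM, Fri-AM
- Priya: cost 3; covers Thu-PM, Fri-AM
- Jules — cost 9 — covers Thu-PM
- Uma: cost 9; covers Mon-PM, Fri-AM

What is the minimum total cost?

This is a weighted set-cover instance.
The greedy cost-per-new-shift heuristic would pick Priya and Sana for 8, but a cheaper cover exists.
Sana alone covers Mon-PM, Thu-PM, Fri-AM — every shift.
Total cost: 5.
No cover costs less than 5.

5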